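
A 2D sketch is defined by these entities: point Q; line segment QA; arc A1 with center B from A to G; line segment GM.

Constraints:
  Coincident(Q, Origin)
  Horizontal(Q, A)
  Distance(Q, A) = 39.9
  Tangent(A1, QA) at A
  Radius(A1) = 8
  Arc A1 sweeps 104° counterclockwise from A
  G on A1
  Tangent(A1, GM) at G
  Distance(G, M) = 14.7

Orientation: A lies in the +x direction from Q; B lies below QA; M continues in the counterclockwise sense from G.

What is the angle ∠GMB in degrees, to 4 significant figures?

28.56°

On A1, A sits at bearing 90° from B; a 104° counterclockwise sweep puts G at bearing 194°, so G = B + 8.0·(cos 194°, sin 194°) = (32.14, -9.935). A1 meets GM tangentially, so BG is at right angles to GM, so GM runs along (−sin 194°, cos 194°); with |GM| = 14.7, M = (35.69, -24.20). Then cos ∠GMB = MG·MB / (|MG||MB|), giving 28.56°.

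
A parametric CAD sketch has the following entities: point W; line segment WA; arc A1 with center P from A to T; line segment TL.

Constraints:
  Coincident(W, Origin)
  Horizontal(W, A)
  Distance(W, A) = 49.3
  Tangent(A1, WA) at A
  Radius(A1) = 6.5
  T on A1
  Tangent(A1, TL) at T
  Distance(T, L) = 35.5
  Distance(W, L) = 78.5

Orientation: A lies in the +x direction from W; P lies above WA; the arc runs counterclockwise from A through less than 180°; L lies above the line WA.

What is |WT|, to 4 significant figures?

55.38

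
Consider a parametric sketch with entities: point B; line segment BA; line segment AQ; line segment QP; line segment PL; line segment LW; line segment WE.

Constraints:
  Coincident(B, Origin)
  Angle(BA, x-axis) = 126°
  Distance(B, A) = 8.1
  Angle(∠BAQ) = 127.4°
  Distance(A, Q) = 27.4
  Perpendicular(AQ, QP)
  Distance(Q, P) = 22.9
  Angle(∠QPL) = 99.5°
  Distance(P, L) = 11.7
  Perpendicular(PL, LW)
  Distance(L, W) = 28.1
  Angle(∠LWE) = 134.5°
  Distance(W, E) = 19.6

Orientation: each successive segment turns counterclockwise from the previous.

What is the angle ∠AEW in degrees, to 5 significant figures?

14.512°

B is at the origin; BA runs at 126.0° with length 8.1, so A = (-4.7611, 6.5530). ∠BAQ = 127.4° gives AQ at 178.60° from the x-axis; with |AQ| = 27.4, Q = (-32.153, 7.2225). The perpendicularity gives QP at right angles to AQ, so QP runs at -91.400°; with |QP| = 22.9, P = (-32.712, -15.671). ∠QPL = 99.5° gives PL at -10.900° from the x-axis; with |PL| = 11.7, L = (-21.223, -17.883). The perpendicularity gives LW at right angles to PL, so LW runs at 79.100°; with |LW| = 28.1, W = (-15.910, 9.7099). ∠LWE = 134.5° gives WE at 124.60° from the x-axis; with |WE| = 19.6, E = (-27.040, 25.843). Then cos ∠AEW = EA·EW / (|EA||EW|), giving 14.512°.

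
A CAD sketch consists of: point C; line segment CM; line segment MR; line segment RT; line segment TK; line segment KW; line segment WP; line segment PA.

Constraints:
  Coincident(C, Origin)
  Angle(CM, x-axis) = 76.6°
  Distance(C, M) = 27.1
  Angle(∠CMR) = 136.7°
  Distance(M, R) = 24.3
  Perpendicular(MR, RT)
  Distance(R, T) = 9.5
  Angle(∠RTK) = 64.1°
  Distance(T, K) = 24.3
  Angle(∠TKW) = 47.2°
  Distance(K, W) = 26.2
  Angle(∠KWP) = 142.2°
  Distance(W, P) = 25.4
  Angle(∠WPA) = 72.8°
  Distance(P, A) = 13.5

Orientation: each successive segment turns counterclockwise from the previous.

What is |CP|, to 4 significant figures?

74.26

C is at the origin; CM runs at 76.6° with length 27.1, so M = (6.280, 26.36). ∠CMR = 136.7° gives MR at 119.9° from the x-axis; with |MR| = 24.3, R = (-5.833, 47.43). MR is perpendicular to RT, so RT runs at -150.1°; with |RT| = 9.5, T = (-14.07, 42.69). ∠RTK = 64.1° gives TK at -34.20° from the x-axis; with |TK| = 24.3, K = (6.030, 29.03). ∠TKW = 47.2° gives KW at 98.60° from the x-axis; with |KW| = 26.2, W = (2.112, 54.94). ∠KWP = 142.2° gives WP at 136.4° from the x-axis; with |WP| = 25.4, P = (-16.28, 72.46). Then |CP| = |P − C| = 74.26.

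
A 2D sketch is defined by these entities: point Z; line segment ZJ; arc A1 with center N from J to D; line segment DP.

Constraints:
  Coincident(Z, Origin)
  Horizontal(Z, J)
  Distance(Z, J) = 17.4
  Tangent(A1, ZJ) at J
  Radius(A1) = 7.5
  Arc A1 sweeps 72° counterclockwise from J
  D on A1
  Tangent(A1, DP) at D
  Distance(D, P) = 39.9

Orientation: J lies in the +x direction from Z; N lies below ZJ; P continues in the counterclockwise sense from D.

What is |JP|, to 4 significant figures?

47.32

Z is at the origin; ZJ is horizontal with |ZJ| = 17.4 and J on the +x side, so J = (17.40, 0.000). Tangency of A1 to ZJ means the radius NJ is perpendicular to ZJ, so N = J + (0, -7.5) = (17.40, -7.500). On A1, J sits at bearing 90° from N; a 72° counterclockwise sweep puts D at bearing 162°, so D = N + 7.5·(cos 162°, sin 162°) = (10.27, -5.182). Since A1 is tangent to DP there, ND ⟂ DP, so DP runs along (−sin 162°, cos 162°); with |DP| = 39.9, P = (-2.063, -43.13). Then |JP| = |P − J| = 47.32.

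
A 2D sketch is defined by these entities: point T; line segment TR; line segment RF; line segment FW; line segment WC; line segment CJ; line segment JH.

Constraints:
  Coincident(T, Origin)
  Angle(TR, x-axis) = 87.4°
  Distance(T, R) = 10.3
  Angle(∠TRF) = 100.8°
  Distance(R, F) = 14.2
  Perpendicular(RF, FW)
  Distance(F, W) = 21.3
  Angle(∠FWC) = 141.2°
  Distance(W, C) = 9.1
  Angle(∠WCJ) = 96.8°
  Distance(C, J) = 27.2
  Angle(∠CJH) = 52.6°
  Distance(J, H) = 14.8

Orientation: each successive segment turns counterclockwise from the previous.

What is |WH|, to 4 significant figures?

19.48

T is at the origin; TR runs at 87.4° with length 10.3, so R = (0.4672, 10.29). ∠TRF = 100.8° gives RF at 166.6° from the x-axis; with |RF| = 14.2, F = (-13.35, 13.58). The perpendicularity gives FW at right angles to RF, so FW runs at -103.4°; with |FW| = 21.3, W = (-18.28, -7.140). ∠FWC = 141.2° gives WC at -64.60° from the x-axis; with |WC| = 9.1, C = (-14.38, -15.36). ∠WCJ = 96.8° gives CJ at 18.60° from the x-axis; with |CJ| = 27.2, J = (11.40, -6.685). ∠CJH = 52.6° gives JH at 146.0° from the x-axis; with |JH| = 14.8, H = (-0.8696, 1.591). Then |WH| = |H − W| = 19.48.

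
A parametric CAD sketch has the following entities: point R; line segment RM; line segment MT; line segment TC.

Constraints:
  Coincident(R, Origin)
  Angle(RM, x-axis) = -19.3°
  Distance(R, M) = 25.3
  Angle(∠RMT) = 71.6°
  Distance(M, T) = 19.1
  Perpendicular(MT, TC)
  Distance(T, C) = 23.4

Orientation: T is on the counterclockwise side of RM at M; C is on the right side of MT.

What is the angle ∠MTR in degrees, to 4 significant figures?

65.16°

R is at the origin; RM runs at -19.3° with length 25.3, so M = 25.3·(cos -19.3°, sin -19.3°) = (23.88, -8.362). ∠RMT = 71.6°, so MT runs at -19.3° + (180° − 71.6°) = 89.10° from the x-axis; with |MT| = 19.1, T = M + 19.1·(cos 89.10°, sin 89.10°) = (24.18, 10.74). Then cos ∠MTR = TM·TR / (|TM||TR|), giving 65.16°.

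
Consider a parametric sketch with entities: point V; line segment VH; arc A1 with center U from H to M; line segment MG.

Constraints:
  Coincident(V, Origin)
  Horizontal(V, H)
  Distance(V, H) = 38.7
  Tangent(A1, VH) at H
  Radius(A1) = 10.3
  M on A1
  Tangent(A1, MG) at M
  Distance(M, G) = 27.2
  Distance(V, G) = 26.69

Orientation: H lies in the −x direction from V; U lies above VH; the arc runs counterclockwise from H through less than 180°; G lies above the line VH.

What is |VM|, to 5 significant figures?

31.273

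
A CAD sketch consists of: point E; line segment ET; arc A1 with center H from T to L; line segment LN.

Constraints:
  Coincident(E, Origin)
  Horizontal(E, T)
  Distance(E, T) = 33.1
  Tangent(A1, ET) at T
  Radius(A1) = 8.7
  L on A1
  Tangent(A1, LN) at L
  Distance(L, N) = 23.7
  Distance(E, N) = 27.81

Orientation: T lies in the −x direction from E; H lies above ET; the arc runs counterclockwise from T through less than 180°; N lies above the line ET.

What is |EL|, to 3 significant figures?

26.0

E is at the origin; E and T share the same y with |ET| = 33.1 and T on the −x side, so T = (-33.1, 0.00). A1 meets ET tangentially, so HT is at right angles to ET, so H = T + (0, 8.7) = (-33.1, 8.70). Since HL ⟂ LN (tangency), |HN| = √(8.7² + 23.7²) = 25.2 regardless of where L sits on A1. So N lies on both circle(E, 27.81) and circle(H, 25.2); the above-ET intersection is N = (-13.3, 24.4). L is the foot of the tangent from N: L = (-25.7, 4.17).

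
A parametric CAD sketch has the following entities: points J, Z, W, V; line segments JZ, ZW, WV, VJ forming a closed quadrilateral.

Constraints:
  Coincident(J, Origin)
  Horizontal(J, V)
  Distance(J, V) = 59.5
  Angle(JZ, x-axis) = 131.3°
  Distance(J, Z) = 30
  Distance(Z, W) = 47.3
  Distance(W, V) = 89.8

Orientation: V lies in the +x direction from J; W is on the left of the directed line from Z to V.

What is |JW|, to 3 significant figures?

66.1

J is at the origin; JV is horizontal with |JV| = 59.5 and V in +x, so V = (59.5, 0). JZ runs at 131.3° with |JZ| = 30.0, so Z = (-19.8, 22.5). W is determined by |ZW| = 47.3 and |WV| = 89.8 together: it lies at the intersection of circle(Z, 47.3) and circle(V, 89.8). With |ZV| = 82.4, the foot of the radical line on ZV is 5.88 from Z and the perpendicular offset is √(47.3² − 5.88²) = 46.9. Taking the left-of-ZV solution: W = (-1.31, 66.1).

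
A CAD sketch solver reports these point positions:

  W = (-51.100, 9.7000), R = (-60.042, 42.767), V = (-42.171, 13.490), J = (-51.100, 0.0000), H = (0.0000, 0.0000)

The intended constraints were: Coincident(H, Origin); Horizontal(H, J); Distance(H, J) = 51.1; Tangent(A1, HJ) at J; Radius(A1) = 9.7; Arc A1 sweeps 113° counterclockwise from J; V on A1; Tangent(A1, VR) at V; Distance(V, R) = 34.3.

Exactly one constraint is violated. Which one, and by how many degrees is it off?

Tangent(A1, VR) at V — off by 8.40°.

H = (0.00, 0.00) ✓; H.y = 0.00, J.y = 0.00 ✓; |HJ| = 51.10 ✓; ∠(WJ, JH) = 90.00° ✓; |WJ| = 9.700 ✓; bearing(W→V) − bearing(W→J) = 113.0° ✓; |WV| = 9.700 ✓; ∠(WV, VR) = 81.60° ✗; |VR| = 34.30 ✓.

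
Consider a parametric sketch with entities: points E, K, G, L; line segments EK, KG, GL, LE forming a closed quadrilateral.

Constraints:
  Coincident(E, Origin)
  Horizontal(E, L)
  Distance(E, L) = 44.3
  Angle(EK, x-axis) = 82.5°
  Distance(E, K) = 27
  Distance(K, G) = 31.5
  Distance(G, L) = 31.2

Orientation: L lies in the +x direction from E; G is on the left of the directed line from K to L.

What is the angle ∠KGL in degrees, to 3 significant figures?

102°

E is at the origin; E and L share the same y with |EL| = 44.3 and L in +x, so L = (44.3, 0). EK runs at 82.5° with |EK| = 27.0, so K = (3.52, 26.8). G is determined by |KG| = 31.5 and |GL| = 31.2 together: it lies at the intersection of circle(K, 31.5) and circle(L, 31.2). With |KL| = 48.8, the foot of the radical line on KL is 24.6 from K and the perpendicular offset is √(31.5² − 24.6²) = 19.7. Taking the left-of-KL solution: G = (34.9, 29.7).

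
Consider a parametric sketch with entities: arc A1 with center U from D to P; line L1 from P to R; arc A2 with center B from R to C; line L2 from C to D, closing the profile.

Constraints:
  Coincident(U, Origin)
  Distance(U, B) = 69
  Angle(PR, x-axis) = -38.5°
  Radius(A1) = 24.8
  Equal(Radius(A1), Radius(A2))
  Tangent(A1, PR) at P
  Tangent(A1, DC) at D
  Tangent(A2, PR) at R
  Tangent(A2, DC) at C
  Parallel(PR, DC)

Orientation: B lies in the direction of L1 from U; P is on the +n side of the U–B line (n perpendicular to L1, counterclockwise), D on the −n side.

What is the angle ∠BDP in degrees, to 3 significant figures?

70.2°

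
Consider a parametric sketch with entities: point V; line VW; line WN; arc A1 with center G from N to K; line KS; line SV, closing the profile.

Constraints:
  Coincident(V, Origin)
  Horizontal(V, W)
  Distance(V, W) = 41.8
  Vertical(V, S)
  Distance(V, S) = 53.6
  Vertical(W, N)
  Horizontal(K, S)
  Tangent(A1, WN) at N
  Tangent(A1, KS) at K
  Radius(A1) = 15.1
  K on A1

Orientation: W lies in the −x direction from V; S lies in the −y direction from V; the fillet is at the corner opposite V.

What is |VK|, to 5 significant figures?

59.882

The virtual corner opposite V is at (-41.800, -53.600). A1 meets WN tangentially, so GN is at right angles to WN and the tangent condition forces GK to be normal to KS, with radius 15.1, so the center G sits 15.1 in from both sides at G = (-26.700, -38.500). That places the tangent points at N = (-41.800, -38.500) on WN and K = (-26.700, -53.600) on KS. Then |VK| = |K − V| = 59.882.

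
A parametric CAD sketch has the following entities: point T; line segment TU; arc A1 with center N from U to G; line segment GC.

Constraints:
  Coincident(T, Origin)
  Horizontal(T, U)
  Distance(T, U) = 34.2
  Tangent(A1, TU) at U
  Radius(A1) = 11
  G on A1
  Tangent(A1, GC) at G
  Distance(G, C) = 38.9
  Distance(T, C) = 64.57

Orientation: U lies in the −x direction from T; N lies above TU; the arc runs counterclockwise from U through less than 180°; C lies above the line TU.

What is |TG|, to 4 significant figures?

28.58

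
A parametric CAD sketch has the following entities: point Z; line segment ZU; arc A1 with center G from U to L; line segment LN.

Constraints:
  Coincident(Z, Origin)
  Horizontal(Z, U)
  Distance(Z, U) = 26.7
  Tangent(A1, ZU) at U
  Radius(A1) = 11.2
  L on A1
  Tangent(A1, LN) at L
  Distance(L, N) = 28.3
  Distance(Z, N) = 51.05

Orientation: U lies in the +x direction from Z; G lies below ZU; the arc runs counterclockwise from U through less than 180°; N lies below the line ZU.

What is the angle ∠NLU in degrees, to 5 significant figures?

121.32°

Z is at the origin; ZU is horizontal with |ZU| = 26.7 and U on the +x side, so U = (26.700, 0.0000). The tangent condition forces GU to be normal to ZU, so G = U + (0, -11.2) = (26.700, -11.200). Since GL ⟂ LN (tangency), |GN| = √(11.2² + 28.3²) = 30.436 regardless of where L sits on A1. So N lies on both circle(Z, 51.05) and circle(G, 30.436); the below-ZU intersection is N = (29.755, -41.482). L is the foot of the tangent from N: L = (16.752, -16.346).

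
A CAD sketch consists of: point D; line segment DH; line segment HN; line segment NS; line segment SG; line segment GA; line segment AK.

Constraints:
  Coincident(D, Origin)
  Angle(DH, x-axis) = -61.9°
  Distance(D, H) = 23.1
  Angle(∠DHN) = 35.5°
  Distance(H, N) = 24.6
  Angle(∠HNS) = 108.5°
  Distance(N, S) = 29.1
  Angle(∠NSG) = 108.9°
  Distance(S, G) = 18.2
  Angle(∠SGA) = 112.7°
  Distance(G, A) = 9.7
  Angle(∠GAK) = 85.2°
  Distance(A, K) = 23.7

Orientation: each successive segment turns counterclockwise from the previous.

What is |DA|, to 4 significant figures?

21.86

∠NSG = 108.9° gives SG at -134.8° from the x-axis; with |SG| = 18.2, G = (-24.95, 3.815). ∠SGA = 112.7° gives GA at -67.50° from the x-axis; with |GA| = 9.7, A = (-21.24, -5.147). Then |DA| = |A − D| = 21.86.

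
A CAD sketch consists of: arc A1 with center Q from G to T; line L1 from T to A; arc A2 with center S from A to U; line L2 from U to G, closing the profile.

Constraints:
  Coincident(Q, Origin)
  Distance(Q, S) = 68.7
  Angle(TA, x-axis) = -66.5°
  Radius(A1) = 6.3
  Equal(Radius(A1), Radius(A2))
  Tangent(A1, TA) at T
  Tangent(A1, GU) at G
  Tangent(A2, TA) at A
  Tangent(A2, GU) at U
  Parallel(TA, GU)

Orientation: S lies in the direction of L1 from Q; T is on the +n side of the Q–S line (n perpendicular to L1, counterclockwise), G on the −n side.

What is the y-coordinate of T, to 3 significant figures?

2.51

The slot axis is L1's direction at -66.5°, so u = (cos -66.5°, sin -66.5°) = (0.399, -0.917) and n = (−sin -66.5°, cos -66.5°) = (0.917, 0.399). Q is at the origin and S lies 68.7 along u from Q, so S = 68.7·u = (27.4, -63.0). Tangency of A1 to both parallel lines with radius 6.3 puts T and G at Q ± 6.3·n: T = (5.78, 2.51), G = (-5.78, -2.51). So T.y = 2.51.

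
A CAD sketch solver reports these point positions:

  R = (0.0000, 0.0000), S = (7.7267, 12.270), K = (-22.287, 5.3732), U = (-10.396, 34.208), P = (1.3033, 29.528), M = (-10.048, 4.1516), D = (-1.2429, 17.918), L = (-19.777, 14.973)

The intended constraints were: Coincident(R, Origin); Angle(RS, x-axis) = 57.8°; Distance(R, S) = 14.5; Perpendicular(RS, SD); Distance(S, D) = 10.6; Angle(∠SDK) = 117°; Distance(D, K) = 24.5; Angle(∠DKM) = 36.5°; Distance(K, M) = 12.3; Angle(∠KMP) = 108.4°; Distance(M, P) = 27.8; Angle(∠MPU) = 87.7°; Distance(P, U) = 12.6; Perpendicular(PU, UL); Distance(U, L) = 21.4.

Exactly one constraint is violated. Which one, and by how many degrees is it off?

Perpendicular(PU, UL) — off by 4.20°.

R = (0.00, 0.00) ✓; RS at 57.80° ✓; |RS| = 14.50 ✓; ∠(RS, SD) = 90.00° ✓; |SD| = 10.60 ✓; ∠SDK = 117.0° ✓; |DK| = 24.50 ✓; ∠DKM = 36.50° ✓; |KM| = 12.30 ✓; ∠KMP = 108.4° ✓; |MP| = 27.80 ✓; ∠MPU = 87.70° ✓; |PU| = 12.60 ✓; ∠(PU, UL) = 85.80° ✗; |UL| = 21.40 ✓.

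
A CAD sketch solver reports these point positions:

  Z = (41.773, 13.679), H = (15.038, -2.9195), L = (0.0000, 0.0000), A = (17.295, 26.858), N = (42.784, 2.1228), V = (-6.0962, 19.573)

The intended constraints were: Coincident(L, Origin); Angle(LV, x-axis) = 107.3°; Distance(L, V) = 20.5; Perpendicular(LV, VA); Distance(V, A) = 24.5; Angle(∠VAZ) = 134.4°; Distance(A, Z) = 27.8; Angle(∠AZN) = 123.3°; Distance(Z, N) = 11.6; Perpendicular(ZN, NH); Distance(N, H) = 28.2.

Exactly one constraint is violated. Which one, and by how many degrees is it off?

Perpendicular(ZN, NH) — off by 5.30°.

L = (0.00, 0.00) ✓; LV at 107.3° ✓; |LV| = 20.50 ✓; ∠(LV, VA) = 90.00° ✓; |VA| = 24.50 ✓; ∠VAZ = 134.4° ✓; |AZ| = 27.80 ✓; ∠AZN = 123.3° ✓; |ZN| = 11.60 ✓; ∠(ZN, NH) = 84.70° ✗; |NH| = 28.20 ✓.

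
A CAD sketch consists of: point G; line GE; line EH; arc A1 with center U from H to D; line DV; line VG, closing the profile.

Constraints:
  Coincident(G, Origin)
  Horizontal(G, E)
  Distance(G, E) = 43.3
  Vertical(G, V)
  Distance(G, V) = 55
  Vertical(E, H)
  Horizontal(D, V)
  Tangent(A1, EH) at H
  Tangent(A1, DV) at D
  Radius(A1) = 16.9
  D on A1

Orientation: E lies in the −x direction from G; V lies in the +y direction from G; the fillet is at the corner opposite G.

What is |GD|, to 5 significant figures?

61.008

G is at the origin; G and E share the same y with |GE| = 43.3 and E on the −x side, so E = (-43.300, 0.0000). G and V share the same x with |GV| = 55.0 and V on the +y side, so V = (0.0000, 55.000). The virtual corner opposite G is at (-43.300, 55.000). The tangent condition forces UH to be normal to EH and tangency of A1 to DV means the radius UD is perpendicular to DV, with radius 16.9, so the center U sits 16.9 in from both sides at U = (-26.400, 38.100). That places the tangent points at H = (-43.300, 38.100) on EH and D = (-26.400, 55.000) on DV. Then |GD| = |D − G| = 61.008.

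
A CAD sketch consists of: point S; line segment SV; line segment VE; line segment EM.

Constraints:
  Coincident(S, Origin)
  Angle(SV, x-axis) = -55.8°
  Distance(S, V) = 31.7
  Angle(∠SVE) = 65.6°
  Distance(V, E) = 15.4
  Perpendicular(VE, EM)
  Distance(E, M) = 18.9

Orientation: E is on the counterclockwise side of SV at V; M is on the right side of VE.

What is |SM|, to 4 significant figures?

47.82

S is at the origin; SV runs at -55.8° with length 31.7, so V = 31.7·(cos -55.8°, sin -55.8°) = (17.82, -26.22). ∠SVE = 65.6°, so VE runs at -55.8° + (180° − 65.6°) = 58.60° from the x-axis; with |VE| = 15.4, E = V + 15.4·(cos 58.60°, sin 58.60°) = (25.84, -13.07). The perpendicularity gives EM at right angles to VE; with |EM| = 18.9 on the right of VE, M = E + 18.9·(0.8536, -0.5210) = (41.97, -22.92). Then |SM| = |M − S| = 47.82.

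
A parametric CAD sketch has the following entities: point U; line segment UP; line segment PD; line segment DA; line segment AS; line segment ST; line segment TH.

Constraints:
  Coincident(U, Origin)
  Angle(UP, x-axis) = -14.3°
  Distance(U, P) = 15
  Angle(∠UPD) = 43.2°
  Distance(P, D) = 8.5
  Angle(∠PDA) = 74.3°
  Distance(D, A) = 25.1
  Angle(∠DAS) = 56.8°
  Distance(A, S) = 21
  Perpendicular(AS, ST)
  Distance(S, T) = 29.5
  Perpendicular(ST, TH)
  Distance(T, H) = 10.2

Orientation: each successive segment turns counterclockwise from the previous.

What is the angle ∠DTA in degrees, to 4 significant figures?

5.050°

U is at the origin; UP runs at -14.3° with length 15.0, so P = (14.54, -3.705). ∠UPD = 43.2° gives PD at 122.5° from the x-axis; with |PD| = 8.5, D = (9.968, 3.464). ∠PDA = 74.3° gives DA at -131.8° from the x-axis; with |DA| = 25.1, A = (-6.762, -15.25). ∠DAS = 56.8° gives AS at -8.600° from the x-axis; with |AS| = 21.0, S = (14.00, -18.39). AS ⟂ ST, so ST runs at 81.40°; with |ST| = 29.5, T = (18.41, 10.78). Then cos ∠DTA = TD·TA / (|TD||TA|), giving 5.050°.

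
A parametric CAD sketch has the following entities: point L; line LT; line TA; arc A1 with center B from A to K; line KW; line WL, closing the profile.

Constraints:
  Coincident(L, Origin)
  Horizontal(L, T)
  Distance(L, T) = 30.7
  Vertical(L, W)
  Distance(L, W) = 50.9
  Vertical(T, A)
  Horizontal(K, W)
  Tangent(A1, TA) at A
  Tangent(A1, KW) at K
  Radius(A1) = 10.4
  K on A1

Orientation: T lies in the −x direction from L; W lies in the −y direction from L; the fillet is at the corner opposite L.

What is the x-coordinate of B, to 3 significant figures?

-20.3

L and W share the same x with |LW| = 50.9 and W on the −y side, so W = (0.00, -50.9). The virtual corner opposite L is at (-30.7, -50.9). A1 meets TA tangentially, so BA is at right angles to TA and since A1 is tangent to KW there, BK ⟂ KW, with radius 10.4, so the center B sits 10.4 in from both sides at B = (-20.3, -40.5). So B.x = -20.3.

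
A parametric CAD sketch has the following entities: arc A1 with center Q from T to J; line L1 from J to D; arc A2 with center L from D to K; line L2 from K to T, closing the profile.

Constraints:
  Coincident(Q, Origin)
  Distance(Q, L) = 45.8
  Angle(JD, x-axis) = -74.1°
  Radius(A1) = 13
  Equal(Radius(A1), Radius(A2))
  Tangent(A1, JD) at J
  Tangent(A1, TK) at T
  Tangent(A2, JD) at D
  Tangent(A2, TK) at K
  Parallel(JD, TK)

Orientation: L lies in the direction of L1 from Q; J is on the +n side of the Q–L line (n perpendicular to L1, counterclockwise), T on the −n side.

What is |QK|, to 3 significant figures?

47.6

The slot axis is L1's direction at -74.1°, so u = (cos -74.1°, sin -74.1°) = (0.274, -0.962) and n = (−sin -74.1°, cos -74.1°) = (0.962, 0.274). Q is at the origin and L lies 45.8 along u from Q, so L = 45.8·u = (12.5, -44.0). Tangency of A1 to both parallel lines with radius 13.0 puts J and T at Q ± 13.0·n: J = (12.5, 3.56), T = (-12.5, -3.56). Equal radii place D and K the same way about L: D = L + 13.0·n = (25.0, -40.5), K = L − 13.0·n = (0.0447, -47.6). Then |QK| = |K − Q| = 47.6.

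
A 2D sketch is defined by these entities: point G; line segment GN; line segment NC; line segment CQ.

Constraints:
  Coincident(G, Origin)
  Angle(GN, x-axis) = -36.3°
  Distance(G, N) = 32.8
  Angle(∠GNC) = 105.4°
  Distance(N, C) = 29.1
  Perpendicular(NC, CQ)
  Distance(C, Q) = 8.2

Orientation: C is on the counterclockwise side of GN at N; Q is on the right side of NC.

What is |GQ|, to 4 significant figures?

54.91

G is at the origin; GN runs at -36.3° with length 32.8, so N = 32.8·(cos -36.3°, sin -36.3°) = (26.43, -19.42). ∠GNC = 105.4°, so NC runs at -36.3° + (180° − 105.4°) = 38.30° from the x-axis; with |NC| = 29.1, C = N + 29.1·(cos 38.30°, sin 38.30°) = (49.27, -1.382). NC is perpendicular to CQ; with |CQ| = 8.2 on the right of NC, Q = C + 8.2·(0.6198, -0.7848) = (54.35, -7.818). Then |GQ| = |Q − G| = 54.91.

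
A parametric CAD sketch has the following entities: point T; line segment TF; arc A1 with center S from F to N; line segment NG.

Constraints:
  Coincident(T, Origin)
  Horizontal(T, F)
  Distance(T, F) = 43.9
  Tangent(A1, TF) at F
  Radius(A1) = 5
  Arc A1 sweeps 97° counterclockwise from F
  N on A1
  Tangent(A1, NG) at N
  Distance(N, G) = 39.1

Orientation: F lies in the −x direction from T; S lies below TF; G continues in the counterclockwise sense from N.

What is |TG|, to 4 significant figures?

62.59

T is at the origin; T and F share the same y with |TF| = 43.9 and F on the −x side, so F = (-43.90, 0.000). Tangency of A1 to TF means the radius SF is perpendicular to TF, so S = F + (0, -5) = (-43.90, -5.000). On A1, F sits at bearing 90° from S; a 97° counterclockwise sweep puts N at bearing 187°, so N = S + 5.0·(cos 187°, sin 187°) = (-48.86, -5.609). The tangent condition forces SN to be normal to NG, so NG runs along (−sin 187°, cos 187°); with |NG| = 39.1, G = (-44.10, -44.42). Then |TG| = |G − T| = 62.59.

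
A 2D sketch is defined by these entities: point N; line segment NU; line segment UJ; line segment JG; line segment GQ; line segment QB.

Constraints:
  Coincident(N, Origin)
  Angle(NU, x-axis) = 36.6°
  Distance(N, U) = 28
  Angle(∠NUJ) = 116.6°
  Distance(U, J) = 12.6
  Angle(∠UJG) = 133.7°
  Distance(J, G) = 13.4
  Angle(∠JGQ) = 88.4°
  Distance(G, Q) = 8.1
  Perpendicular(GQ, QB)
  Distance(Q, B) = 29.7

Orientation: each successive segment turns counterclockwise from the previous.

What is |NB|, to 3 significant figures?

33.1

∠JGQ = 88.4° gives GQ at -122° from the x-axis; with |GQ| = 8.1, Q = (4.84, 29.7). GQ is perpendicular to QB, so QB runs at -32.1°; with |QB| = 29.7, B = (30.0, 13.9). Then |NB| = |B − N| = 33.1.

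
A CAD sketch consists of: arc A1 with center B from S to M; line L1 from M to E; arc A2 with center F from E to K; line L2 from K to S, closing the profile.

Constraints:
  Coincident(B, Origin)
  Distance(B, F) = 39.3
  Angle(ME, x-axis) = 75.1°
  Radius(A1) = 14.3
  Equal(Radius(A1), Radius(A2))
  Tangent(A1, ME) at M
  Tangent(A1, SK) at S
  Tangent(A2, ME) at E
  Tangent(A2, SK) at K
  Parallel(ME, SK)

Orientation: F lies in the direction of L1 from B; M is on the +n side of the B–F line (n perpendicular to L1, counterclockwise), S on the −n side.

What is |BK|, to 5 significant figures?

41.821

The slot axis is L1's direction at 75.1°, so u = (cos 75.1°, sin 75.1°) = (0.25713, 0.96638) and n = (−sin 75.1°, cos 75.1°) = (-0.96638, 0.25713). B is at the origin and F lies 39.3 along u from B, so F = 39.3·u = (10.105, 37.979). Tangency of A1 to both parallel lines with radius 14.3 puts M and S at B ± 14.3·n: M = (-13.819, 3.6770), S = (13.819, -3.6770). Equal radii place E and K the same way about F: E = F + 14.3·n = (-3.7139, 41.656), K = F − 14.3·n = (23.924, 34.302). Then |BK| = |K − B| = 41.821.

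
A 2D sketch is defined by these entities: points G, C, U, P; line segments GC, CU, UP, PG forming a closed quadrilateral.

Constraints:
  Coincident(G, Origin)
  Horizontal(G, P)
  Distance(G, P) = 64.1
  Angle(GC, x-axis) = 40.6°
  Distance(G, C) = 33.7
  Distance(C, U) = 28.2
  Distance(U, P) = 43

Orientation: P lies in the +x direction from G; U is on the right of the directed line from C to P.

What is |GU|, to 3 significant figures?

22.3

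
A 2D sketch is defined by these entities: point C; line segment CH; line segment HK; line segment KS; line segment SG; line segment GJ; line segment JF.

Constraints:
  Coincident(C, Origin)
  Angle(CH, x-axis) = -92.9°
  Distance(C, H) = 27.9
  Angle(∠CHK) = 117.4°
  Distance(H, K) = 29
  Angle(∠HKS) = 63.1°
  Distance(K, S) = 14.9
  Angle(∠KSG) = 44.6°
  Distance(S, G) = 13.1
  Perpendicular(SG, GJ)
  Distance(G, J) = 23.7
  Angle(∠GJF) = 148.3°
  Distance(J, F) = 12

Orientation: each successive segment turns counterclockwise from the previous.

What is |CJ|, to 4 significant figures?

62.08

C is at the origin; CH runs at -92.9° with length 27.9, so H = (-1.412, -27.86). ∠CHK = 117.4° gives HK at -30.30° from the x-axis; with |HK| = 29.0, K = (23.63, -42.50). ∠HKS = 63.1° gives KS at 86.60° from the x-axis; with |KS| = 14.9, S = (24.51, -27.62). ∠KSG = 44.6° gives SG at -138.0° from the x-axis; with |SG| = 13.1, G = (14.78, -36.39). The perpendicularity gives GJ at right angles to SG, so GJ runs at -48.00°; with |GJ| = 23.7, J = (30.63, -54.00). Then |CJ| = |J − C| = 62.08.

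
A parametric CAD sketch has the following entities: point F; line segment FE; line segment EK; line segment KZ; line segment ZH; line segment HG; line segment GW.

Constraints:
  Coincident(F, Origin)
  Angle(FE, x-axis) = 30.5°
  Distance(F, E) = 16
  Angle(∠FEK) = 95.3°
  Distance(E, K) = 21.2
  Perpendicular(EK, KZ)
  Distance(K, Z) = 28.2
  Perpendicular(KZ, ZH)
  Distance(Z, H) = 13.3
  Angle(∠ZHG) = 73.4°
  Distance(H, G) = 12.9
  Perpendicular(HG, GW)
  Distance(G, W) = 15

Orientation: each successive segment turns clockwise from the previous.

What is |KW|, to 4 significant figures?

20.68

∠ZHG = 73.4° gives HG at 19.20° from the x-axis; with |HG| = 12.9, G = (7.718, -10.54). HG ⟂ GW, so GW runs at -70.80°; with |GW| = 15.0, W = (12.65, -24.71). Then |KW| = |W − K| = 20.68.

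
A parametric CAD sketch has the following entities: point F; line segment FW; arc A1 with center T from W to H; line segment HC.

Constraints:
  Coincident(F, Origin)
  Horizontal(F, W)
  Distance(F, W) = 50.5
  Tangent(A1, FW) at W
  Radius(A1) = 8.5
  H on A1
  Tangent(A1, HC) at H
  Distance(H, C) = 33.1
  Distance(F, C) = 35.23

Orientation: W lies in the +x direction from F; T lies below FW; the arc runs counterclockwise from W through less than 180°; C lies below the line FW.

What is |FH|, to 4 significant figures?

44.26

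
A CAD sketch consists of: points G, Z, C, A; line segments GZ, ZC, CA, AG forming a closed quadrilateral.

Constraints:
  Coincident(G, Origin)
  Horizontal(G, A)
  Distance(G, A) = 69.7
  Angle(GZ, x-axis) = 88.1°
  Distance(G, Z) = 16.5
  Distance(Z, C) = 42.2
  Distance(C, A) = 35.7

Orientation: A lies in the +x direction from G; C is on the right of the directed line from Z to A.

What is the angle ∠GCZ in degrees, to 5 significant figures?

22.569°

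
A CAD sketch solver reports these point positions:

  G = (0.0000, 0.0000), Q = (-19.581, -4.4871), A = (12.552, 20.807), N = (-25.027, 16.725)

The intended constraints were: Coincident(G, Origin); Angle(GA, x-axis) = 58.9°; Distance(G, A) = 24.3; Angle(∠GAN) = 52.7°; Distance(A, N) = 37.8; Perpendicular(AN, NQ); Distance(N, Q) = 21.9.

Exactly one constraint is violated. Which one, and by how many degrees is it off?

Perpendicular(AN, NQ) — off by 8.20°.

G = (0.00, 0.00) ✓; GA at 58.90° ✓; |GA| = 24.30 ✓; ∠GAN = 52.70° ✓; |AN| = 37.80 ✓; ∠(AN, NQ) = 98.20° ✗; |NQ| = 21.90 ✓.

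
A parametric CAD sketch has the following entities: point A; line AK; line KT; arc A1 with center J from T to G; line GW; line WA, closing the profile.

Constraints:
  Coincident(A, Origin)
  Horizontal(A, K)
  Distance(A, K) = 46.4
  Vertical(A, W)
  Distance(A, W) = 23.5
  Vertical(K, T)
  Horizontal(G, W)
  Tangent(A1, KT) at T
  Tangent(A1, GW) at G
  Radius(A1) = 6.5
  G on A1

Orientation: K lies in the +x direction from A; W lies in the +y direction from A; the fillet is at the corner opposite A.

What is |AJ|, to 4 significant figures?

43.37

A is at the origin; AK is horizontal with |AK| = 46.4 and K on the +x side, so K = (46.40, 0.000). A and W share the same x with |AW| = 23.5 and W on the +y side, so W = (0.000, 23.50). The virtual corner opposite A is at (46.40, 23.50). Tangency of A1 to KT means the radius JT is perpendicular to KT and A1 meets GW tangentially, so JG is at right angles to GW, with radius 6.5, so the center J sits 6.5 in from both sides at J = (39.90, 17.00). Then |AJ| = |J − A| = 43.37.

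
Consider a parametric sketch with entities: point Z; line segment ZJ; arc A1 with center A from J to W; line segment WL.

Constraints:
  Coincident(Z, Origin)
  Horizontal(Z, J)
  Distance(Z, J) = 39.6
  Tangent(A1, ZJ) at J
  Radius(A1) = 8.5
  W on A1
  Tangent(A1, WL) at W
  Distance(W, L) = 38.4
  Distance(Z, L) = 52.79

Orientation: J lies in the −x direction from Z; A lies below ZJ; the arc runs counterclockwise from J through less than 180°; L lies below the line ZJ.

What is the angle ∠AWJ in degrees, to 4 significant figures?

29.09°

Checks: |AW| = 8.500 ✓; ∠(AW, WL) = 90.00° ✓; |WL| = 38.40 ✓; |ZL| = 52.79 ✓.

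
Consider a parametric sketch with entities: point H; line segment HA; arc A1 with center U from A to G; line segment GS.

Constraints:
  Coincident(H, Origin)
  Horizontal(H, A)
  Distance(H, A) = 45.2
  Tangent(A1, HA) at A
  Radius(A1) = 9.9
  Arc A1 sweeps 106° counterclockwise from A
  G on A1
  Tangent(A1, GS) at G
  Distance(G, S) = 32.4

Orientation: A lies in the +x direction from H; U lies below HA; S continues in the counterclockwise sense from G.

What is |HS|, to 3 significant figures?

62.5

H is at the origin; H and A share the same y with |HA| = 45.2 and A on the +x side, so A = (45.2, 0.00). Tangency of A1 to HA means the radius UA is perpendicular to HA, so U = A + (0, -9.9) = (45.2, -9.90). On A1, A sits at bearing 90° from U; a 106° counterclockwise sweep puts G at bearing 196°, so G = U + 9.9·(cos 196°, sin 196°) = (35.7, -12.6). A1 meets GS tangentially, so UG is at right angles to GS, so GS runs along (−sin 196°, cos 196°); with |GS| = 32.4, S = (44.6, -43.8). Then |HS| = |S − H| = 62.5.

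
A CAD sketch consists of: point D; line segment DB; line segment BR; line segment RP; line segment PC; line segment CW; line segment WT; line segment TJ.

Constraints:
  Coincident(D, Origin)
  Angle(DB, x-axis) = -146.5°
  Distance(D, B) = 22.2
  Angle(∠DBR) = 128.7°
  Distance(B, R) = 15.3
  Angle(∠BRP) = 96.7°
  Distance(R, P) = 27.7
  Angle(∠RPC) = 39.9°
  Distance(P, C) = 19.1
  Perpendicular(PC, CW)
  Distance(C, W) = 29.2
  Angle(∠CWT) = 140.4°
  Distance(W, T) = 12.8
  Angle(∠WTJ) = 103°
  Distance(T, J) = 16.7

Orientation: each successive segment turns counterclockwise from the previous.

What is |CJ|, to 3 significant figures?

39.1

D is at the origin; DB runs at -146.5° with length 22.2, so B = (-18.5, -12.3). ∠DBR = 128.7° gives BR at -95.2° from the x-axis; with |BR| = 15.3, R = (-19.9, -27.5). ∠BRP = 96.7° gives RP at -11.9° from the x-axis; with |RP| = 27.7, P = (7.21, -33.2). ∠RPC = 39.9° gives PC at 128° from the x-axis; with |PC| = 19.1, C = (-4.61, -18.2). PC ⟂ CW, so CW runs at -142°; with |CW| = 29.2, W = (-27.6, -36.2). ∠CWT = 140.4° gives WT at -102° from the x-axis; with |WT| = 12.8, T = (-30.3, -48.8). ∠WTJ = 103.0° gives TJ at -25.2° from the x-axis; with |TJ| = 16.7, J = (-15.1, -55.9). Then |CJ| = |J − C| = 39.1.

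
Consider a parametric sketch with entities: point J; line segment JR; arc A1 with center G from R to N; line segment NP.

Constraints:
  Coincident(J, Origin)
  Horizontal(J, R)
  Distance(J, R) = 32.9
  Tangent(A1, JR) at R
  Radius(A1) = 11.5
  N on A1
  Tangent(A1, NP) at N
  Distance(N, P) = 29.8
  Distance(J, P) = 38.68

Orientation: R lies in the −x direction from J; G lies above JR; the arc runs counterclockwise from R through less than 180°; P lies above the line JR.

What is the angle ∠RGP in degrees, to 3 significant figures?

141°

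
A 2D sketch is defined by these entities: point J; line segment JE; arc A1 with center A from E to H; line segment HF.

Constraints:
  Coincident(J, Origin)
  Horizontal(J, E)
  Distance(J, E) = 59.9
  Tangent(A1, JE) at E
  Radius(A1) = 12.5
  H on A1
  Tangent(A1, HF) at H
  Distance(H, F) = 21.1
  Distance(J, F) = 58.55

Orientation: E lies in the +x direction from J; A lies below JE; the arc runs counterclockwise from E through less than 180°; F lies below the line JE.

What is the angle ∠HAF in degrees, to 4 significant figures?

59.36°

J is at the origin; J and E share the same y with |JE| = 59.9 and E on the +x side, so E = (59.90, 0.000). A1 meets JE tangentially, so AE is at right angles to JE, so A = E + (0, -12.5) = (59.90, -12.50). Since AH ⟂ HF (tangency), |AF| = √(12.5² + 21.1²) = 24.52 regardless of where H sits on A1. So F lies on both circle(J, 58.55) and circle(A, 24.52); the below-JE intersection is F = (47.79, -33.83). H is the foot of the tangent from F: H = (47.40, -12.73).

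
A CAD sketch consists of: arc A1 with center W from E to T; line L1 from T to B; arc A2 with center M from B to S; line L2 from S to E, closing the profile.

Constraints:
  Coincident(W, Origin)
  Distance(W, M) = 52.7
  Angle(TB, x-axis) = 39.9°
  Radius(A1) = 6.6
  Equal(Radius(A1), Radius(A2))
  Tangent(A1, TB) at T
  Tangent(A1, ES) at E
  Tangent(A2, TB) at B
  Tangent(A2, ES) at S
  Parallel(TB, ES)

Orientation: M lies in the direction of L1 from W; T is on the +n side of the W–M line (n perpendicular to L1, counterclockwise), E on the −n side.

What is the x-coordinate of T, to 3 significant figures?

-4.23

W is at the origin and M lies 52.7 along u from W, so M = 52.7·u = (40.4, 33.8). Tangency of A1 to both parallel lines with radius 6.6 puts T and E at W ± 6.6·n: T = (-4.23, 5.06), E = (4.23, -5.06). So T.x = -4.23.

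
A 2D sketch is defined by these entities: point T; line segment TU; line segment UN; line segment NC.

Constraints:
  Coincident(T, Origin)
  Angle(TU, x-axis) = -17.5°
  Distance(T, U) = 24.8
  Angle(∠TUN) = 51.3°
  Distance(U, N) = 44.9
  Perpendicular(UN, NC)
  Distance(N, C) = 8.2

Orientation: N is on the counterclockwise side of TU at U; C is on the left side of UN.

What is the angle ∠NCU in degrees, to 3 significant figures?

79.7°

T is at the origin; TU runs at -17.5° with length 24.8, so U = 24.8·(cos -17.5°, sin -17.5°) = (23.7, -7.46). ∠TUN = 51.3°, so UN runs at -17.5° + (180° − 51.3°) = 111° from the x-axis; with |UN| = 44.9, N = U + 44.9·(cos 111°, sin 111°) = (7.42, 34.4). UN ⟂ NC; with |NC| = 8.2 on the left of UN, C = N + 8.2·(-0.932, -0.362) = (-0.230, 31.4). Then cos ∠NCU = CN·CU / (|CN||CU|), giving 79.7°.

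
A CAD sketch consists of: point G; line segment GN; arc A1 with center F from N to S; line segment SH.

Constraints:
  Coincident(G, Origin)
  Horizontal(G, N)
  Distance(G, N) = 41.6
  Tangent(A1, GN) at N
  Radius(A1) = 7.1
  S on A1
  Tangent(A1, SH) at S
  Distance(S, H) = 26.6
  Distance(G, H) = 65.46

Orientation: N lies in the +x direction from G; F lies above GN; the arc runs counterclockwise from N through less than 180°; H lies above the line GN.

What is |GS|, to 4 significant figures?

48.27

G is at the origin; G and N share the same y with |GN| = 41.6 and N on the +x side, so N = (41.60, 0.000). A1 meets GN tangentially, so FN is at right angles to GN, so F = N + (0, 7.1) = (41.60, 7.100). Since FS ⟂ SH (tangency), |FH| = √(7.1² + 26.6²) = 27.53 regardless of where S sits on A1. So H lies on both circle(G, 65.46) and circle(F, 27.53); the above-GN intersection is H = (58.94, 28.49). S is the foot of the tangent from H: S = (48.08, 4.203).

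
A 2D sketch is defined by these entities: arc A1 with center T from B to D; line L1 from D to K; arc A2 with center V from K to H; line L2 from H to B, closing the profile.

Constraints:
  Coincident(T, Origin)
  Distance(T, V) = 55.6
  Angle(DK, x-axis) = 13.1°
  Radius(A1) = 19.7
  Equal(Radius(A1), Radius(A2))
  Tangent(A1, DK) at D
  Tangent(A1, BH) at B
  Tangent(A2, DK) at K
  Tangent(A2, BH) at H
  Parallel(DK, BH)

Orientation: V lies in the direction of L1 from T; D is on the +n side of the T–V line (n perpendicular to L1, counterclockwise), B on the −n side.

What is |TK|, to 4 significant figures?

58.99

The slot axis is L1's direction at 13.1°, so u = (cos 13.1°, sin 13.1°) = (0.9740, 0.2267) and n = (−sin 13.1°, cos 13.1°) = (-0.2267, 0.9740). T is at the origin and V lies 55.6 along u from T, so V = 55.6·u = (54.15, 12.60). Tangency of A1 to both parallel lines with radius 19.7 puts D and B at T ± 19.7·n: D = (-4.465, 19.19), B = (4.465, -19.19). Equal radii place K and H the same way about V: K = V + 19.7·n = (49.69, 31.79), H = V − 19.7·n = (58.62, -6.586). Then |TK| = |K − T| = 58.99.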